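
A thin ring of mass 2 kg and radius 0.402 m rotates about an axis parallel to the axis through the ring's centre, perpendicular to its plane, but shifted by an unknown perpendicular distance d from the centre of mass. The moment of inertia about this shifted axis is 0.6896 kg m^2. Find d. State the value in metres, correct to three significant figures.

About the centre-of-mass axis, I_cm = MR² = (2)(0.402)² = 0.32321 kg m^2.
Parallel axis theorem: I = I_cm + Md², so Md² = 0.6896 − 0.32321 = 0.36639 kg m^2.
d = √(0.36639 / 2) = 0.42801 m.

0.428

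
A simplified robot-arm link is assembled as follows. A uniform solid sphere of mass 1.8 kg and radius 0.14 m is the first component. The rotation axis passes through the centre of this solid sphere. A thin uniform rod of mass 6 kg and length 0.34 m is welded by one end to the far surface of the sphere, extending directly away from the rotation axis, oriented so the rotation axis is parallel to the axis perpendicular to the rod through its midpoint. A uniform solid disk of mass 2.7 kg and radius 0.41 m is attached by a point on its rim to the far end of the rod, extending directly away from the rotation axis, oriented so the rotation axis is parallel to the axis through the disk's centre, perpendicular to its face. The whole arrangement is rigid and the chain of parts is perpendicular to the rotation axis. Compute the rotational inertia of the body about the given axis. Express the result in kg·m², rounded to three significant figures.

3.01

Solid sphere: I_cm = (2/5)MR² = (2/5)(1.8)(0.14)² = 0.014112 kg·m²; axis through the centre, so I = 0.014112 kg·m².
Thin rod: I_cm = (1/12)ML² = (1/12)(6)(0.34)² = 0.0578 kg·m²; centre at d = 0.14 + 0.17 = 0.31 m, so the parallel axis theorem gives I = 0.0578 + (6)(0.31)² = 0.6344 kg·m².
Solid disk: I_cm = (1/2)MR² = (1/2)(2.7)(0.41)² = 0.22693 kg·m²; centre at d = 0.14 + 0.17 + 0.17 + 0.41 = 0.89 m, so the parallel axis theorem gives I = 0.22693 + (2.7)(0.89)² = 2.3656 kg·m².
Total I = 0.014112 + 0.6344 + 2.3656 = 3.0141 kg·m².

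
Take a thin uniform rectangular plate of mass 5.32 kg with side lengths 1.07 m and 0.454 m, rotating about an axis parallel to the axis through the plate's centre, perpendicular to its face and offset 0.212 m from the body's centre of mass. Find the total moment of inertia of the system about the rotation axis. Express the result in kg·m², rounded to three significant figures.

I_cm = (1/12)M(a²+b²) = (1/12)(5.32)[(1.07)² + (0.454)²] = 0.59895 kg·m²; centre at d = 0.212 m, so the parallel axis theorem gives I = 0.59895 + (5.32)(0.212)² = 0.83805 kg·m².

0.838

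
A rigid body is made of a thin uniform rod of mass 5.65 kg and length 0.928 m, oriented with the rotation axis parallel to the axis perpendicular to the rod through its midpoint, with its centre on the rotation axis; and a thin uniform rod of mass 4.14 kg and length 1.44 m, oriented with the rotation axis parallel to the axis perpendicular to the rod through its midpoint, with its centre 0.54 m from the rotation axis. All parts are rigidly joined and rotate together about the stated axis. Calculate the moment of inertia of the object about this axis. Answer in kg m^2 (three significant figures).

Thin rod: I_cm = (1/12)ML² = (1/12)(5.65)(0.928)² = 0.40547 kg m^2; axis through the centre, so I = 0.40547 kg m^2.
Thin rod: I_cm = (1/12)ML² = (1/12)(4.14)(1.44)² = 0.71539 kg m^2; centre at d = 0.54 m, so I = I_cm + Md² gives I = 0.71539 + (4.14)(0.54)² = 1.9226 kg m^2.
Total I = 0.40547 + 1.9226 = 2.3281 kg m^2.

2.33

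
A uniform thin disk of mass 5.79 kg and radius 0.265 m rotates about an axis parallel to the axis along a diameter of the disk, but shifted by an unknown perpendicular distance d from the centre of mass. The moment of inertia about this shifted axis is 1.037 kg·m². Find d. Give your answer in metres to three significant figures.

About the centre-of-mass axis, I_cm = (1/4)MR² = (1/4)(5.79)(0.265)² = 0.10165 kg·m².
Parallel axis theorem: I = I_cm + Md², so Md² = 1.037 − 0.10165 = 0.93535 kg·m².
d = √(0.93535 / 5.79) = 0.40193 m.

0.402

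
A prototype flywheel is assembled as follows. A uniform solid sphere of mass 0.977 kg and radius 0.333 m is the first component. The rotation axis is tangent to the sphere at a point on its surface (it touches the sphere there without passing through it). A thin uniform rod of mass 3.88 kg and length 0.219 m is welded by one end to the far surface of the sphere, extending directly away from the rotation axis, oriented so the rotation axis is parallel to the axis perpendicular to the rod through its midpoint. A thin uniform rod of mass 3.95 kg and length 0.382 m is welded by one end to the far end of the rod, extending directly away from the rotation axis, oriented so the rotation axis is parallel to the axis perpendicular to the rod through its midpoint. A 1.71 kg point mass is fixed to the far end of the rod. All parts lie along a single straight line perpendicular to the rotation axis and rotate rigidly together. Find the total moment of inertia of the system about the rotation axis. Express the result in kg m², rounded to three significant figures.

9.87

Solid sphere: I_cm = (2/5)MR² = (2/5)(0.977)(0.333)² = 0.043335 kg m²; centre at d = 0.333 m, so the parallel axis theorem gives I = 0.043335 + (0.977)(0.333)² = 0.15167 kg m².
Thin rod: I_cm = (1/12)ML² = (1/12)(3.88)(0.219)² = 0.015507 kg m²; centre at d = 0.333 + 0.333 + 0.1095 = 0.7755 m, so the parallel axis theorem gives I = 0.015507 + (3.88)(0.7755)² = 2.3489 kg m².
Thin rod: I_cm = (1/12)ML² = (1/12)(3.95)(0.382)² = 0.048033 kg m²; centre at d = 0.333 + 0.333 + 0.1095 + 0.1095 + 0.191 = 1.076 m, so the parallel axis theorem gives I = 0.048033 + (3.95)(1.076)² = 4.6212 kg m².
Point mass: I_cm = 0; centre at d = 0.333 + 0.333 + 0.1095 + 0.1095 + 0.191 + 0.191 = 1.267 m, so the parallel axis theorem gives I = 0 + (1.71)(1.267)² = 2.745 kg m².
Total I = 0.15167 + 2.3489 + 4.6212 + 2.745 = 9.8669 kg m².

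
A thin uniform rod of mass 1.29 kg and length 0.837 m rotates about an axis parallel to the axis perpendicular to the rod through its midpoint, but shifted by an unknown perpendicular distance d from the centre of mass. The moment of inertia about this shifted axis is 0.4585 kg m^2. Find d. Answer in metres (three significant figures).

About the centre-of-mass axis, I_cm = (1/12)ML² = (1/12)(1.29)(0.837)² = 0.075311 kg m^2.
Parallel axis theorem: I = I_cm + Md², so Md² = 0.4585 − 0.075311 = 0.38319 kg m^2.
d = √(0.38319 / 1.29) = 0.54502 m.

0.545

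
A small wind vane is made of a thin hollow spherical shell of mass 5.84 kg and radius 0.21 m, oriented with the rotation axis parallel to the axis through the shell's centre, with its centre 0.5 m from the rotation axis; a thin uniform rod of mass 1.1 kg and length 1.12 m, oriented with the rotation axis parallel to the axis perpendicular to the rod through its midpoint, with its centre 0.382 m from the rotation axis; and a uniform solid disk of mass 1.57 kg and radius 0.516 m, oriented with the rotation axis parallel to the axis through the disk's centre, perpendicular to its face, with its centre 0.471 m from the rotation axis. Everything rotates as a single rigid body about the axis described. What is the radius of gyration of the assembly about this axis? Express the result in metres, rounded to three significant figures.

0.538

Spherical shell: I_cm = (2/3)MR² = (2/3)(5.84)(0.21)² = 0.1717 kg m^2; centre at d = 0.5 m, so the parallel axis theorem gives I = 0.1717 + (5.84)(0.5)² = 1.6317 kg m^2.
Thin rod: I_cm = (1/12)ML² = (1/12)(1.1)(1.12)² = 0.11499 kg m^2; centre at d = 0.382 m, so the parallel axis theorem gives I = 0.11499 + (1.1)(0.382)² = 0.2755 kg m^2.
Solid disk: I_cm = (1/2)MR² = (1/2)(1.57)(0.516)² = 0.20901 kg m^2; centre at d = 0.471 m, so the parallel axis theorem gives I = 0.20901 + (1.57)(0.471)² = 0.5573 kg m^2.
Total I = 2.4645 kg m^2; total mass M = 8.51 kg.
k = √(I/M) = √(2.4645/8.51) = 0.53815 m.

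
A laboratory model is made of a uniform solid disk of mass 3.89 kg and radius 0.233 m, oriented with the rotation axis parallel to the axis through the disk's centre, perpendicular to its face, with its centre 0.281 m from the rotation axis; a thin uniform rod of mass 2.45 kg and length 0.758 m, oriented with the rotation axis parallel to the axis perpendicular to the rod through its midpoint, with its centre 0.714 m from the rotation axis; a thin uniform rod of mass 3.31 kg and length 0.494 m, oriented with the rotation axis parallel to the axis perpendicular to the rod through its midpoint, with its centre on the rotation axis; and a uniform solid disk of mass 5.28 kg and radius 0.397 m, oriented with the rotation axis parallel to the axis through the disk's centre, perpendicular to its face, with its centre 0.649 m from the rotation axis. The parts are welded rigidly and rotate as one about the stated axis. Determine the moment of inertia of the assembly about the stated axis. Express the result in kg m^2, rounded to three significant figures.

4.49

Solid disk: I_cm = (1/2)MR² = (1/2)(3.89)(0.233)² = 0.10559 kg m^2; centre at d = 0.281 m, so the parallel axis theorem gives I = 0.10559 + (3.89)(0.281)² = 0.41275 kg m^2.
Thin rod: I_cm = (1/12)ML² = (1/12)(2.45)(0.758)² = 0.11731 kg m^2; centre at d = 0.714 m, so the parallel axis theorem gives I = 0.11731 + (2.45)(0.714)² = 1.3663 kg m^2.
Thin rod: I_cm = (1/12)ML² = (1/12)(3.31)(0.494)² = 0.067313 kg m^2; axis through the centre, so I = 0.067313 kg m^2.
Solid disk: I_cm = (1/2)MR² = (1/2)(5.28)(0.397)² = 0.41609 kg m^2; centre at d = 0.649 m, so the parallel axis theorem gives I = 0.41609 + (5.28)(0.649)² = 2.64 kg m^2.
Total I = 0.41275 + 1.3663 + 0.067313 + 2.64 = 4.4864 kg m^2.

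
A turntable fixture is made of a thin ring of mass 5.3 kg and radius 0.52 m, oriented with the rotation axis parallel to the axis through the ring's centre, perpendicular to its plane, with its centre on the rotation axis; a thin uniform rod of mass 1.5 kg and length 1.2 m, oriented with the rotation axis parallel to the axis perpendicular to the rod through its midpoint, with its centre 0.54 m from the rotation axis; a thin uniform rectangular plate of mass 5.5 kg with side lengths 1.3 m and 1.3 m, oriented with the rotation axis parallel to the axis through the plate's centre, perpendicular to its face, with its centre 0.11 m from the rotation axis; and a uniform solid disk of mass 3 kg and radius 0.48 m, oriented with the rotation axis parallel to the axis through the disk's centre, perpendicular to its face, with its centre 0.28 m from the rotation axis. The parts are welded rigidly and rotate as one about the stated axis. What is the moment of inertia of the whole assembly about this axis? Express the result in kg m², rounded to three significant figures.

Thin ring: I_cm = MR² = (5.3)(0.52)² = 1.4331 kg m²; axis through the centre, so I = 1.4331 kg m².
Thin rod: I_cm = (1/12)ML² = (1/12)(1.5)(1.2)² = 0.18 kg m²; centre at d = 0.54 m, so I = I_cm + Md² gives I = 0.18 + (1.5)(0.54)² = 0.6174 kg m².
Rectangular plate: I_cm = (1/12)M(a²+b²) = (1/12)(5.5)[(1.3)² + (1.3)²] = 1.5492 kg m²; centre at d = 0.11 m, so I = I_cm + Md² gives I = 1.5492 + (5.5)(0.11)² = 1.6157 kg m².
Solid disk: I_cm = (1/2)MR² = (1/2)(3)(0.48)² = 0.3456 kg m²; centre at d = 0.28 m, so I = I_cm + Md² gives I = 0.3456 + (3)(0.28)² = 0.5808 kg m².
Total I = 1.4331 + 0.6174 + 1.6157 + 0.5808 = 4.247 kg m².

4.25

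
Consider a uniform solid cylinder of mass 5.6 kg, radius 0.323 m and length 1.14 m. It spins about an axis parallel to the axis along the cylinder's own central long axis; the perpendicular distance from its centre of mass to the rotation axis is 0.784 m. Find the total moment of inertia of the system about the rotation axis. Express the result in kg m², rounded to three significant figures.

3.73

I_cm = (1/2)MR² = (1/2)(5.6)(0.323)² = 0.29212 kg m²; centre at d = 0.784 m, so the parallel axis theorem gives I = 0.29212 + (5.6)(0.784)² = 3.7342 kg m².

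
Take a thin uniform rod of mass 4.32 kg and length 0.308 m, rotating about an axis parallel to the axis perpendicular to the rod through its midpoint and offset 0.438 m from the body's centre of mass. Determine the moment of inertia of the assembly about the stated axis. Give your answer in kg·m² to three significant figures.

I_cm = (1/12)ML² = (1/12)(4.32)(0.308)² = 0.034151 kg·m²; centre at d = 0.438 m, so I = I_cm + Md² gives I = 0.034151 + (4.32)(0.438)² = 0.86292 kg·m².

0.863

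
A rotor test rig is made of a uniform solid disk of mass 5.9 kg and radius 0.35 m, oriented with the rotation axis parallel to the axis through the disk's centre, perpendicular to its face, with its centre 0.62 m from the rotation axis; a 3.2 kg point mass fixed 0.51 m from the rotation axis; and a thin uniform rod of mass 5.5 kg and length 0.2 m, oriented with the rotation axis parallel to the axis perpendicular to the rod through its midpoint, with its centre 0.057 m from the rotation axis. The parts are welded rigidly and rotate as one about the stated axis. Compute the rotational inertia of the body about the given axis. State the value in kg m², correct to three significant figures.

3.50

Solid disk: I_cm = (1/2)MR² = (1/2)(5.9)(0.35)² = 0.36138 kg m²; centre at d = 0.62 m, so the parallel axis theorem gives I = 0.36138 + (5.9)(0.62)² = 2.6293 kg m².
Point mass: I_cm = 0; centre at d = 0.51 m, so the parallel axis theorem gives I = 0 + (3.2)(0.51)² = 0.83232 kg m².
Thin rod: I_cm = (1/12)ML² = (1/12)(5.5)(0.2)² = 0.018333 kg m²; centre at d = 0.057 m, so the parallel axis theorem gives I = 0.018333 + (5.5)(0.057)² = 0.036203 kg m².
Total I = 2.6293 + 0.83232 + 0.036203 = 3.4979 kg m².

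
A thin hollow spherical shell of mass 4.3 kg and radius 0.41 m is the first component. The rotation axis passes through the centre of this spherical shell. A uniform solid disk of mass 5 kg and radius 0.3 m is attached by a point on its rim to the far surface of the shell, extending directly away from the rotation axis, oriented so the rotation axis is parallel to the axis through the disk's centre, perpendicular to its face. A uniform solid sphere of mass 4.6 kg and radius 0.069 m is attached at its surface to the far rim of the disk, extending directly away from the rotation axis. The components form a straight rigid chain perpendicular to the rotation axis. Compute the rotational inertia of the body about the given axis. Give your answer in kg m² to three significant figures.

Spherical shell: I_cm = (2/3)MR² = (2/3)(4.3)(0.41)² = 0.48189 kg m²; axis through the centre, so I = 0.48189 kg m².
Solid disk: I_cm = (1/2)MR² = (1/2)(5)(0.3)² = 0.225 kg m²; centre at d = 0.41 + 0.3 = 0.71 m, so the parallel axis theorem gives I = 0.225 + (5)(0.71)² = 2.7455 kg m².
Solid sphere: I_cm = (2/5)MR² = (2/5)(4.6)(0.069)² = 0.0087602 kg m²; centre at d = 0.41 + 0.3 + 0.3 + 0.069 = 1.079 m, so the parallel axis theorem gives I = 0.0087602 + (4.6)(1.079)² = 5.3643 kg m².
Total I = 0.48189 + 2.7455 + 5.3643 = 8.5917 kg m².

8.59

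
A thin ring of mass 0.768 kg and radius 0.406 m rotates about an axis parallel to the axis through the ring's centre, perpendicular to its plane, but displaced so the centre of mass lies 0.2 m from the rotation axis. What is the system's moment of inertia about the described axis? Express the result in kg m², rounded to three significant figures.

0.157

I_cm = MR² = (0.768)(0.406)² = 0.12659 kg m²; centre at d = 0.2 m, so the parallel axis theorem gives I = 0.12659 + (0.768)(0.2)² = 0.15731 kg m².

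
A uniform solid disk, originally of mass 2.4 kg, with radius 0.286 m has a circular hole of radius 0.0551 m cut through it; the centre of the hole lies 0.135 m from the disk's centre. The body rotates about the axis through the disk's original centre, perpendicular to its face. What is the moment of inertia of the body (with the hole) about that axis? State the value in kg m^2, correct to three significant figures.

Unpierced body about its centre: I₀ = (1/2)MR² = (1/2)(2.4)(0.286)² = 0.098155 kg m^2.
The removed disk has mass m = M·(r/R)² = (2.4)(0.0551/0.286)² = 0.08908 kg (same uniform areal density).
Its moment of inertia about the rotation axis (parallel-axis theorem): I_hole = (1/2)mr² + md² = (1/2)(0.08908)(0.0551)² + (0.08908)(0.135)² = 0.0017587 kg m^2.
Treating the hole as negative mass, I = I₀ − I_hole = 0.098155 − 0.0017587 = 0.096396 kg m^2.

0.0964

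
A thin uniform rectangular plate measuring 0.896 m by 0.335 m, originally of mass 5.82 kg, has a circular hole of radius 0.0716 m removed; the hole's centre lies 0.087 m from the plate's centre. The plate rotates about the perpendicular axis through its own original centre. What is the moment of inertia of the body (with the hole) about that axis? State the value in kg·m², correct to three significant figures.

0.441

Unpierced body about its centre: I₀ = (1/12)M(a²+b²) = (1/12)(5.82)[(0.896)² + (0.335)²] = 0.44379 kg·m².
The removed disk has mass m = M·πr²/(ab) = (5.82)·π(0.0716)²/(0.896·0.335) = 0.31228 kg (same uniform areal density).
Its moment of inertia about the rotation axis (parallel-axis theorem): I_hole = (1/2)mr² + md² = (1/2)(0.31228)(0.0716)² + (0.31228)(0.087)² = 0.0031641 kg·m².
Treating the hole as negative mass, I = I₀ − I_hole = 0.44379 − 0.0031641 = 0.44063 kg·m².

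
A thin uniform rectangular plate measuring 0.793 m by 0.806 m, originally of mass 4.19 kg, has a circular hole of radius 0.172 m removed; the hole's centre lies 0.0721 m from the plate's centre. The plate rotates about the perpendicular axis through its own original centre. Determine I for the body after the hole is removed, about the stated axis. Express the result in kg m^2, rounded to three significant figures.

Unpierced body about its centre: I₀ = (1/12)M(a²+b²) = (1/12)(4.19)[(0.793)² + (0.806)²] = 0.4464 kg m^2.
The removed disk has mass m = M·πr²/(ab) = (4.19)·π(0.172)²/(0.793·0.806) = 0.60927 kg (same uniform areal density).
Its moment of inertia about the rotation axis (parallel-axis theorem): I_hole = (1/2)mr² + md² = (1/2)(0.60927)(0.172)² + (0.60927)(0.0721)² = 0.01218 kg m^2.
Treating the hole as negative mass, I = I₀ − I_hole = 0.4464 − 0.01218 = 0.43422 kg m^2.

0.434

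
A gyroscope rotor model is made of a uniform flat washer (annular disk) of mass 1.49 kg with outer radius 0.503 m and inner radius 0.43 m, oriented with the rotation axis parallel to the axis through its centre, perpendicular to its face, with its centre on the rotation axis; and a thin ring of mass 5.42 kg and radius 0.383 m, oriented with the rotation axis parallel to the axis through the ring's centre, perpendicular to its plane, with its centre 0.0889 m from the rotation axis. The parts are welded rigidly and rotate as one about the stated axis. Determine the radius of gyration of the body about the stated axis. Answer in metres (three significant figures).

0.410

Annular disk: I_cm = (1/2)M(R²+r²) = (1/2)(1.49)[(0.503)² + (0.43)²] = 0.32624 kg m^2; axis through the centre, so I = 0.32624 kg m^2.
Thin ring: I_cm = MR² = (5.42)(0.383)² = 0.79505 kg m^2; centre at d = 0.0889 m, so the parallel axis theorem gives I = 0.79505 + (5.42)(0.0889)² = 0.83789 kg m^2.
Total I = 1.1641 kg m^2; total mass M = 6.91 kg.
k = √(I/M) = √(1.1641/6.91) = 0.41045 m.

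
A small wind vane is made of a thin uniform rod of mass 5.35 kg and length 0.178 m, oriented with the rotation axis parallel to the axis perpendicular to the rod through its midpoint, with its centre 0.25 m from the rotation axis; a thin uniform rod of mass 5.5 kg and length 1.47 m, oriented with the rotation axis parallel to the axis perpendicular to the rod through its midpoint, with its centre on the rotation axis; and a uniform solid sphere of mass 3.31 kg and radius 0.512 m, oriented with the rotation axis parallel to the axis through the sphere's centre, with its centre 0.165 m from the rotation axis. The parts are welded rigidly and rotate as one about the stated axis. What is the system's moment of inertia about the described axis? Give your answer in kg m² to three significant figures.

Thin rod: I_cm = (1/12)ML² = (1/12)(5.35)(0.178)² = 0.014126 kg m²; centre at d = 0.25 m, so I = I_cm + Md² gives I = 0.014126 + (5.35)(0.25)² = 0.3485 kg m².
Thin rod: I_cm = (1/12)ML² = (1/12)(5.5)(1.47)² = 0.99041 kg m²; axis through the centre, so I = 0.99041 kg m².
Solid sphere: I_cm = (2/5)MR² = (2/5)(3.31)(0.512)² = 0.34708 kg m²; centre at d = 0.165 m, so I = I_cm + Md² gives I = 0.34708 + (3.31)(0.165)² = 0.43719 kg m².
Total I = 0.3485 + 0.99041 + 0.43719 = 1.7761 kg m².

1.78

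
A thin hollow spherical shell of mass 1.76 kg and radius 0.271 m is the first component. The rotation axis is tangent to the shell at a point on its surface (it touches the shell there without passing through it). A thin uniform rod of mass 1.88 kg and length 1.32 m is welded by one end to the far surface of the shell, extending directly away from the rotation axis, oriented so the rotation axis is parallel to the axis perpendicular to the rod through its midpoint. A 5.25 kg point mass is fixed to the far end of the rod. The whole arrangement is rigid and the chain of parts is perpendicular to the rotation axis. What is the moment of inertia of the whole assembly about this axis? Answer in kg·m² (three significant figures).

21.4

Spherical shell: I_cm = (2/3)MR² = (2/3)(1.76)(0.271)² = 0.086171 kg·m²; centre at d = 0.271 m, so the parallel axis theorem gives I = 0.086171 + (1.76)(0.271)² = 0.21543 kg·m².
Thin rod: I_cm = (1/12)ML² = (1/12)(1.88)(1.32)² = 0.27298 kg·m²; centre at d = 0.271 + 0.271 + 0.66 = 1.202 m, so the parallel axis theorem gives I = 0.27298 + (1.88)(1.202)² = 2.9892 kg·m².
Point mass: I_cm = 0; centre at d = 0.271 + 0.271 + 0.66 + 0.66 = 1.862 m, so the parallel axis theorem gives I = 0 + (5.25)(1.862)² = 18.202 kg·m².
Total I = 0.21543 + 2.9892 + 18.202 = 21.407 kg·m².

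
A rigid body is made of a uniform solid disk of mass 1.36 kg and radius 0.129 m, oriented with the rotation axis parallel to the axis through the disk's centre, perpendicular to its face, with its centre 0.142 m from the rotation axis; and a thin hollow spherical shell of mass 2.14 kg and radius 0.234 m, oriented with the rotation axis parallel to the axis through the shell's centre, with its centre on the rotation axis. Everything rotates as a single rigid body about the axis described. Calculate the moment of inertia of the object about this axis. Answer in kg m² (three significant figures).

Solid disk: I_cm = (1/2)MR² = (1/2)(1.36)(0.129)² = 0.011316 kg m²; centre at d = 0.142 m, so I = I_cm + Md² gives I = 0.011316 + (1.36)(0.142)² = 0.038739 kg m².
Spherical shell: I_cm = (2/3)MR² = (2/3)(2.14)(0.234)² = 0.078119 kg m²; axis through the centre, so I = 0.078119 kg m².
Total I = 0.038739 + 0.078119 = 0.11686 kg m².

0.117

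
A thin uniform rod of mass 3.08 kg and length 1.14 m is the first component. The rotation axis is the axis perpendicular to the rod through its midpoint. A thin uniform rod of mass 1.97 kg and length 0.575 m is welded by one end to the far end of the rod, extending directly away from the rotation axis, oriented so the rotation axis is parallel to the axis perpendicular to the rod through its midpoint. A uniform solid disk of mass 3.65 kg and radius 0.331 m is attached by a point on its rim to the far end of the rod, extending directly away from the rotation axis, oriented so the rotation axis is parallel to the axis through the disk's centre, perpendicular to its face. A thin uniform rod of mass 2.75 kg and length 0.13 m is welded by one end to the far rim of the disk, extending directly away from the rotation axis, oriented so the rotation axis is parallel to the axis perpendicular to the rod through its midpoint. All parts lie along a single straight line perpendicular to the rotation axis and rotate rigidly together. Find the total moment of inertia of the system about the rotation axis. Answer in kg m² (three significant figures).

19.6

Thin rod: I_cm = (1/12)ML² = (1/12)(3.08)(1.14)² = 0.33356 kg m²; axis through the centre, so I = 0.33356 kg m².
Thin rod: I_cm = (1/12)ML² = (1/12)(1.97)(0.575)² = 0.054278 kg m²; centre at d = 0.57 + 0.2875 = 0.8575 m, so the parallel axis theorem gives I = 0.054278 + (1.97)(0.8575)² = 1.5028 kg m².
Solid disk: I_cm = (1/2)MR² = (1/2)(3.65)(0.331)² = 0.19995 kg m²; centre at d = 0.57 + 0.2875 + 0.2875 + 0.331 = 1.476 m, so the parallel axis theorem gives I = 0.19995 + (3.65)(1.476)² = 8.1518 kg m².
Thin rod: I_cm = (1/12)ML² = (1/12)(2.75)(0.13)² = 0.0038729 kg m²; centre at d = 0.57 + 0.2875 + 0.2875 + 0.331 + 0.331 + 0.065 = 1.872 m, so the parallel axis theorem gives I = 0.0038729 + (2.75)(1.872)² = 9.6409 kg m².
Total I = 0.33356 + 1.5028 + 8.1518 + 9.6409 = 19.629 kg m².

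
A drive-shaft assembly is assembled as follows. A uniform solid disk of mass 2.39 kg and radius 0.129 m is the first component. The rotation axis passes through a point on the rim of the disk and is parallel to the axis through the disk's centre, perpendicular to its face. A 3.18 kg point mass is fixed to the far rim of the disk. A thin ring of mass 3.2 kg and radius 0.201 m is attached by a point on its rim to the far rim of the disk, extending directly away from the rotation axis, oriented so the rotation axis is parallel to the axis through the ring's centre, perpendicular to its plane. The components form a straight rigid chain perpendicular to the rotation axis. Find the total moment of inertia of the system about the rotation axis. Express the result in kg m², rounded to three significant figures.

Solid disk: I_cm = (1/2)MR² = (1/2)(2.39)(0.129)² = 0.019886 kg m²; centre at d = 0.129 m, so the parallel axis theorem gives I = 0.019886 + (2.39)(0.129)² = 0.059658 kg m².
Point mass: I_cm = 0; centre at d = 0.129 + 0.129 = 0.258 m, so the parallel axis theorem gives I = 0 + (3.18)(0.258)² = 0.21167 kg m².
Thin ring: I_cm = MR² = (3.2)(0.201)² = 0.12928 kg m²; centre at d = 0.129 + 0.129 + 0.201 = 0.459 m, so the parallel axis theorem gives I = 0.12928 + (3.2)(0.459)² = 0.80346 kg m².
Total I = 0.059658 + 0.21167 + 0.80346 = 1.0748 kg m².

1.07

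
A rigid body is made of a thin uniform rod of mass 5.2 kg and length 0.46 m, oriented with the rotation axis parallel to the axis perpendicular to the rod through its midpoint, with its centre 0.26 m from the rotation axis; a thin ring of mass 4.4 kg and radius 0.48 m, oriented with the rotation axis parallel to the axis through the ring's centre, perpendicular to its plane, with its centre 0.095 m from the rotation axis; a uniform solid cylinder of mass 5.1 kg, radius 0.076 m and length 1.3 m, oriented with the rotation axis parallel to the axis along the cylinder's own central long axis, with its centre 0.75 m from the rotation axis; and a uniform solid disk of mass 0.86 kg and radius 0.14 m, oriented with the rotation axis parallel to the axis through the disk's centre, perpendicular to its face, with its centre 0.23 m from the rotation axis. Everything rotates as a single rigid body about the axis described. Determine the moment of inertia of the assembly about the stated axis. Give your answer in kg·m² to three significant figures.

4.43

Thin rod: I_cm = (1/12)ML² = (1/12)(5.2)(0.46)² = 0.091693 kg·m²; centre at d = 0.26 m, so the parallel axis theorem gives I = 0.091693 + (5.2)(0.26)² = 0.44321 kg·m².
Thin ring: I_cm = MR² = (4.4)(0.48)² = 1.0138 kg·m²; centre at d = 0.095 m, so the parallel axis theorem gives I = 1.0138 + (4.4)(0.095)² = 1.0535 kg·m².
Solid cylinder: I_cm = (1/2)MR² = (1/2)(5.1)(0.076)² = 0.014729 kg·m²; centre at d = 0.75 m, so the parallel axis theorem gives I = 0.014729 + (5.1)(0.75)² = 2.8835 kg·m².
Solid disk: I_cm = (1/2)MR² = (1/2)(0.86)(0.14)² = 0.008428 kg·m²; centre at d = 0.23 m, so the parallel axis theorem gives I = 0.008428 + (0.86)(0.23)² = 0.053922 kg·m².
Total I = 0.44321 + 1.0535 + 2.8835 + 0.053922 = 4.4341 kg·m².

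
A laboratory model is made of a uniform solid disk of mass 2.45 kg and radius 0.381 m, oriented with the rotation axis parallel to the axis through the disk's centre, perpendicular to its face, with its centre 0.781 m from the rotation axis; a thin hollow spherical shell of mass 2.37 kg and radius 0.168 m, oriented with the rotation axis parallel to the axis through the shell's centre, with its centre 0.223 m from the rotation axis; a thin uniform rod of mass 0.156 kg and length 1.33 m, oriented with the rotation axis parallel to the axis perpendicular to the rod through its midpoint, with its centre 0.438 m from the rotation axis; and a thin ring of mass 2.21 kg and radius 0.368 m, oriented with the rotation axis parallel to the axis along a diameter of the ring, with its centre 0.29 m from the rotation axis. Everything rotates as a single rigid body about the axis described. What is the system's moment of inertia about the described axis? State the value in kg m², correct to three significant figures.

Solid disk: I_cm = (1/2)MR² = (1/2)(2.45)(0.381)² = 0.17782 kg m²; centre at d = 0.781 m, so I = I_cm + Md² gives I = 0.17782 + (2.45)(0.781)² = 1.6722 kg m².
Spherical shell: I_cm = (2/3)MR² = (2/3)(2.37)(0.168)² = 0.044594 kg m²; centre at d = 0.223 m, so I = I_cm + Md² gives I = 0.044594 + (2.37)(0.223)² = 0.16245 kg m².
Thin rod: I_cm = (1/12)ML² = (1/12)(0.156)(1.33)² = 0.022996 kg m²; centre at d = 0.438 m, so I = I_cm + Md² gives I = 0.022996 + (0.156)(0.438)² = 0.052923 kg m².
Thin ring: I_cm = (1/2)MR² = (1/2)(2.21)(0.368)² = 0.14964 kg m²; centre at d = 0.29 m, so I = I_cm + Md² gives I = 0.14964 + (2.21)(0.29)² = 0.3355 kg m².
Total I = 1.6722 + 0.16245 + 0.052923 + 0.3355 = 2.2231 kg m².

2.22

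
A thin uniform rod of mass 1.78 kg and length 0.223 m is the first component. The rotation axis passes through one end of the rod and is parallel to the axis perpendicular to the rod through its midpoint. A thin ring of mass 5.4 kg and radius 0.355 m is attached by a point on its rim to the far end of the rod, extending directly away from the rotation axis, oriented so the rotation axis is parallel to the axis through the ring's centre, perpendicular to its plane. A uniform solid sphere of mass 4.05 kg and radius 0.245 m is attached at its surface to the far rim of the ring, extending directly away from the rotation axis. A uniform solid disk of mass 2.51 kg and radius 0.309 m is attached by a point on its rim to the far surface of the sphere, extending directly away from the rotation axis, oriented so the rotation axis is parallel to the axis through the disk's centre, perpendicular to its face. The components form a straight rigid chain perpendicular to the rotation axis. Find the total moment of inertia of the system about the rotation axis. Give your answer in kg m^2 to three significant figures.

Thin rod: I_cm = (1/12)ML² = (1/12)(1.78)(0.223)² = 0.0073765 kg m^2; centre at d = 0.1115 m, so I = I_cm + Md² gives I = 0.0073765 + (1.78)(0.1115)² = 0.029506 kg m^2.
Thin ring: I_cm = MR² = (5.4)(0.355)² = 0.68054 kg m^2; centre at d = 0.1115 + 0.1115 + 0.355 = 0.578 m, so I = I_cm + Md² gives I = 0.68054 + (5.4)(0.578)² = 2.4846 kg m^2.
Solid sphere: I_cm = (2/5)MR² = (2/5)(4.05)(0.245)² = 0.09724 kg m^2; centre at d = 0.1115 + 0.1115 + 0.355 + 0.355 + 0.245 = 1.178 m, so I = I_cm + Md² gives I = 0.09724 + (4.05)(1.178)² = 5.7174 kg m^2.
Solid disk: I_cm = (1/2)MR² = (1/2)(2.51)(0.309)² = 0.11983 kg m^2; centre at d = 0.1115 + 0.1115 + 0.355 + 0.355 + 0.245 + 0.245 + 0.309 = 1.732 m, so I = I_cm + Md² gives I = 0.11983 + (2.51)(1.732)² = 7.6494 kg m^2.
Total I = 0.029506 + 2.4846 + 5.7174 + 7.6494 = 15.881 kg m^2.

15.9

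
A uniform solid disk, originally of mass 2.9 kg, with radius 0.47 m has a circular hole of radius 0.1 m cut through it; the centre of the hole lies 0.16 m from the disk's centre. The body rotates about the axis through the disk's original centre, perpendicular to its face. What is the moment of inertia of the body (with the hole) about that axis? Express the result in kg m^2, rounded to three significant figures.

Unpierced body about its centre: I₀ = (1/2)MR² = (1/2)(2.9)(0.47)² = 0.3203 kg m^2.
The removed disk has mass m = M·(r/R)² = (2.9)(0.1/0.47)² = 0.13128 kg (same uniform areal density).
Its moment of inertia about the rotation axis (parallel-axis theorem): I_hole = (1/2)mr² + md² = (1/2)(0.13128)(0.1)² + (0.13128)(0.16)² = 0.0040172 kg m^2.
Treating the hole as negative mass, I = I₀ − I_hole = 0.3203 − 0.0040172 = 0.31629 kg m^2.

0.316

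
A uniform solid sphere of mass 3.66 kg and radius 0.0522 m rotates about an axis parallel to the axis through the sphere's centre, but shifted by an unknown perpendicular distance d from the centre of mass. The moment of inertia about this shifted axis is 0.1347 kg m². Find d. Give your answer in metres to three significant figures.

About the centre-of-mass axis, I_cm = (2/5)MR² = (2/5)(3.66)(0.0522)² = 0.0039892 kg m².
Parallel axis theorem: I = I_cm + Md², so Md² = 0.1347 − 0.0039892 = 0.13071 kg m².
d = √(0.13071 / 3.66) = 0.18898 m.

0.189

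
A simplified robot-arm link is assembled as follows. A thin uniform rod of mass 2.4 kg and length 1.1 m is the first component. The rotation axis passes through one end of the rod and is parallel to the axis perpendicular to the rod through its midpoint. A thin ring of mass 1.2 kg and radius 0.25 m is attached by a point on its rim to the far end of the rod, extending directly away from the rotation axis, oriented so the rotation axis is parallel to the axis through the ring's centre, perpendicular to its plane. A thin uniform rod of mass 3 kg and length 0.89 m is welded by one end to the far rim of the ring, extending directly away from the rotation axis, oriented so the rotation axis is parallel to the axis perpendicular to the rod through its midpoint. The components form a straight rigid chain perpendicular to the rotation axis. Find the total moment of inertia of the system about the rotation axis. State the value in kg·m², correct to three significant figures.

Thin rod: I_cm = (1/12)ML² = (1/12)(2.4)(1.1)² = 0.242 kg·m²; centre at d = 0.55 m, so the parallel axis theorem gives I = 0.242 + (2.4)(0.55)² = 0.968 kg·m².
Thin ring: I_cm = MR² = (1.2)(0.25)² = 0.075 kg·m²; centre at d = 0.55 + 0.55 + 0.25 = 1.35 m, so the parallel axis theorem gives I = 0.075 + (1.2)(1.35)² = 2.262 kg·m².
Thin rod: I_cm = (1/12)ML² = (1/12)(3)(0.89)² = 0.19803 kg·m²; centre at d = 0.55 + 0.55 + 0.25 + 0.25 + 0.445 = 2.045 m, so the parallel axis theorem gives I = 0.19803 + (3)(2.045)² = 12.744 kg·m².
Total I = 0.968 + 2.262 + 12.744 = 15.974 kg·m².

16.0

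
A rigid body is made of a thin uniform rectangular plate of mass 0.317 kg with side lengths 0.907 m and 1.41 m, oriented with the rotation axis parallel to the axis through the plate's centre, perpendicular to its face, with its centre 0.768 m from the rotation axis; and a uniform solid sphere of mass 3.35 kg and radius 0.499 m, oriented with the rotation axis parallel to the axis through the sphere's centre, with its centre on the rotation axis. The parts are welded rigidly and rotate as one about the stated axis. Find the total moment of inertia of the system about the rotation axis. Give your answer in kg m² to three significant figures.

0.595

Rectangular plate: I_cm = (1/12)M(a²+b²) = (1/12)(0.317)[(0.907)² + (1.41)²] = 0.074251 kg m²; centre at d = 0.768 m, so I = I_cm + Md² gives I = 0.074251 + (0.317)(0.768)² = 0.26122 kg m².
Solid sphere: I_cm = (2/5)MR² = (2/5)(3.35)(0.499)² = 0.33366 kg m²; axis through the centre, so I = 0.33366 kg m².
Total I = 0.26122 + 0.33366 = 0.59489 kg m².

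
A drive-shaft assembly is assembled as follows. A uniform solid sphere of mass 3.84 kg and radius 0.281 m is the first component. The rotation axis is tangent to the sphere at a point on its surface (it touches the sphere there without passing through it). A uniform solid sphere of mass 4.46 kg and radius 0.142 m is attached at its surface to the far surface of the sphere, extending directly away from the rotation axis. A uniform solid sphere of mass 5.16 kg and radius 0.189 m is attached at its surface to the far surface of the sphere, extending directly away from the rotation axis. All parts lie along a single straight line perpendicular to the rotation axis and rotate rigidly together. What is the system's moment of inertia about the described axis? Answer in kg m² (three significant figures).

Solid sphere: I_cm = (2/5)MR² = (2/5)(3.84)(0.281)² = 0.12128 kg m²; centre at d = 0.281 m, so I = I_cm + Md² gives I = 0.12128 + (3.84)(0.281)² = 0.42449 kg m².
Solid sphere: I_cm = (2/5)MR² = (2/5)(4.46)(0.142)² = 0.035973 kg m²; centre at d = 0.281 + 0.281 + 0.142 = 0.704 m, so I = I_cm + Md² gives I = 0.035973 + (4.46)(0.704)² = 2.2464 kg m².
Solid sphere: I_cm = (2/5)MR² = (2/5)(5.16)(0.189)² = 0.073728 kg m²; centre at d = 0.281 + 0.281 + 0.142 + 0.142 + 0.189 = 1.035 m, so I = I_cm + Md² gives I = 0.073728 + (5.16)(1.035)² = 5.6012 kg m².
Total I = 0.42449 + 2.2464 + 5.6012 = 8.2722 kg m².

8.27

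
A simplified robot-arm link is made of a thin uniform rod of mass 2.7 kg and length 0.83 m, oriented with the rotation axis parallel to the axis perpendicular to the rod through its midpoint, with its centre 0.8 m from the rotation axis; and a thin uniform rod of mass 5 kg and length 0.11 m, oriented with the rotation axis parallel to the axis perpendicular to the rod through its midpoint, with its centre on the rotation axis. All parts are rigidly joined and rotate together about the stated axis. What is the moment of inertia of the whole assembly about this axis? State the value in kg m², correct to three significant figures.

Thin rod: I_cm = (1/12)ML² = (1/12)(2.7)(0.83)² = 0.155 kg m²; centre at d = 0.8 m, so the parallel axis theorem gives I = 0.155 + (2.7)(0.8)² = 1.883 kg m².
Thin rod: I_cm = (1/12)ML² = (1/12)(5)(0.11)² = 0.0050417 kg m²; axis through the centre, so I = 0.0050417 kg m².
Total I = 1.883 + 0.0050417 = 1.888 kg m².

1.89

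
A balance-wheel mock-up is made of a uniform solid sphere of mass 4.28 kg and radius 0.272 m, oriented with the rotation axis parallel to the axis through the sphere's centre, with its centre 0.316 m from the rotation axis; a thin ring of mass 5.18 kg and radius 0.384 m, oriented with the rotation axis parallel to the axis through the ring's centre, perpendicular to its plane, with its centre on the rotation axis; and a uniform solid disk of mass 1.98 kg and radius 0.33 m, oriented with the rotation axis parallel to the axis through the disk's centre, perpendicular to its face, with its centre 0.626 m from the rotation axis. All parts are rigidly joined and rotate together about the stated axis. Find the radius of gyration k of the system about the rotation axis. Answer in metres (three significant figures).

0.439

Solid sphere: I_cm = (2/5)MR² = (2/5)(4.28)(0.272)² = 0.12666 kg·m²; centre at d = 0.316 m, so I = I_cm + Md² gives I = 0.12666 + (4.28)(0.316)² = 0.55404 kg·m².
Thin ring: I_cm = MR² = (5.18)(0.384)² = 0.76382 kg·m²; axis through the centre, so I = 0.76382 kg·m².
Solid disk: I_cm = (1/2)MR² = (1/2)(1.98)(0.33)² = 0.10781 kg·m²; centre at d = 0.626 m, so I = I_cm + Md² gives I = 0.10781 + (1.98)(0.626)² = 0.88373 kg·m².
Total I = 2.2016 kg·m²; total mass M = 11.44 kg.
k = √(I/M) = √(2.2016/11.44) = 0.43869 m.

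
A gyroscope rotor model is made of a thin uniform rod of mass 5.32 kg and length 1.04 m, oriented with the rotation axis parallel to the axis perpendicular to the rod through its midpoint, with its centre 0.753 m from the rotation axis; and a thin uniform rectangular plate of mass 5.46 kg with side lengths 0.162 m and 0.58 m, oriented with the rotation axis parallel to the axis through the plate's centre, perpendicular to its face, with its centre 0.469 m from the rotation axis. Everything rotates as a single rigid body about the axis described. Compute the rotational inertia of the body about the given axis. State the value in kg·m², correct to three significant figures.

Thin rod: I_cm = (1/12)ML² = (1/12)(5.32)(1.04)² = 0.47951 kg·m²; centre at d = 0.753 m, so I = I_cm + Md² gives I = 0.47951 + (5.32)(0.753)² = 3.496 kg·m².
Rectangular plate: I_cm = (1/12)M(a²+b²) = (1/12)(5.46)[(0.162)² + (0.58)²] = 0.165 kg·m²; centre at d = 0.469 m, so I = I_cm + Md² gives I = 0.165 + (5.46)(0.469)² = 1.366 kg·m².
Total I = 3.496 + 1.366 = 4.862 kg·m².

4.86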